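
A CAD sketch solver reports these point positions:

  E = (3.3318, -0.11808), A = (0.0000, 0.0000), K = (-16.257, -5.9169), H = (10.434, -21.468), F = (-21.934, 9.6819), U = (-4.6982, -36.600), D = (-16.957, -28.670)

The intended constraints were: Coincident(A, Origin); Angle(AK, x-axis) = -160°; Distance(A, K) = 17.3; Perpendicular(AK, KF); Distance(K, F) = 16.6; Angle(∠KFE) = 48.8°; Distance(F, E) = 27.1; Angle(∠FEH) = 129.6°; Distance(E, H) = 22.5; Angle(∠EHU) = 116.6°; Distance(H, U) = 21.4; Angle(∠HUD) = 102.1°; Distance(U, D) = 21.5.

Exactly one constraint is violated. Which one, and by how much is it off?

Distance(U, D) = 21.5 — off by 6.90.

A = (0.00, 0.00) ✓; AK at -160.0° ✓; |AK| = 17.30 ✓; ∠(AK, KF) = 90.00° ✓; |KF| = 16.60 ✓; ∠KFE = 48.80° ✓; |FE| = 27.10 ✓; ∠FEH = 129.6° ✓; |EH| = 22.50 ✓; ∠EHU = 116.6° ✓; |HU| = 21.40 ✓; ∠HUD = 102.1° ✓; |UD| = 14.60 ✗.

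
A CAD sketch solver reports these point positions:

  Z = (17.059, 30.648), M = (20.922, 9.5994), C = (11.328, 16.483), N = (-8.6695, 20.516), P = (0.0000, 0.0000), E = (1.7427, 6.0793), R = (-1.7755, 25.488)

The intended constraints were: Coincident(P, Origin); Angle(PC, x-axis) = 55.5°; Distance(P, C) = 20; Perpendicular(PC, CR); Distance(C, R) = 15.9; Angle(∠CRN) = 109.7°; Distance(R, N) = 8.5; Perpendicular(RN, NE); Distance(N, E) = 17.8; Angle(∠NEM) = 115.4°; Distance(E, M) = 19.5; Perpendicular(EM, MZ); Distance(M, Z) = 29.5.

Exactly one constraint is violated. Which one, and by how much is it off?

Distance(M, Z) = 29.5 — off by 8.10.

P = (0.00, 0.00) ✓; PC at 55.50° ✓; |PC| = 20.00 ✓; ∠(PC, CR) = 90.00° ✓; |CR| = 15.90 ✓; ∠CRN = 109.7° ✓; |RN| = 8.500 ✓; ∠(RN, NE) = 90.00° ✓; |NE| = 17.80 ✓; ∠NEM = 115.4° ✓; |EM| = 19.50 ✓; ∠(EM, MZ) = 90.00° ✓; |MZ| = 21.40 ✗.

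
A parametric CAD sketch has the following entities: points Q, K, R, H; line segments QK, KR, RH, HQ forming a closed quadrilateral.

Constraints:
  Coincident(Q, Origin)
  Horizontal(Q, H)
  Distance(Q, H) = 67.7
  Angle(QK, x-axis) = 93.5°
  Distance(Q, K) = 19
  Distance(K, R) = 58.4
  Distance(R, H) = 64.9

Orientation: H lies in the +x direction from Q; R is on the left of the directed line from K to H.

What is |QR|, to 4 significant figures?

72.11

Checks: |KR| = 58.40 ✓; |RH| = 64.90 ✓.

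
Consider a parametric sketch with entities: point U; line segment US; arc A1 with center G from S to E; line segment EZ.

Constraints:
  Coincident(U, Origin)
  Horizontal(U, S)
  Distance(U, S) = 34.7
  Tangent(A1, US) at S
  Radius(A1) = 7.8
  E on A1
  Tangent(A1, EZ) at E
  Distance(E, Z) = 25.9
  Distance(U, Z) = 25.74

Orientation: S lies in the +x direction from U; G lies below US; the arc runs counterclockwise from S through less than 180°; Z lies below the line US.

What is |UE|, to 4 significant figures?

28.84

Checks: |GE| = 7.800 ✓; ∠(GE, EZ) = 90.00° ✓; |EZ| = 25.90 ✓; |UZ| = 25.74 ✓.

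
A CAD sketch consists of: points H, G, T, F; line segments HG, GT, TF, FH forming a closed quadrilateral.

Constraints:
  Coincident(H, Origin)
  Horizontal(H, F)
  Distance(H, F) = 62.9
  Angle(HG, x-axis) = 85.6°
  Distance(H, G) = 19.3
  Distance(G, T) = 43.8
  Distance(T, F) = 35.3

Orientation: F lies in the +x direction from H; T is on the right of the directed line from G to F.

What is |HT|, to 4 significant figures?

33.30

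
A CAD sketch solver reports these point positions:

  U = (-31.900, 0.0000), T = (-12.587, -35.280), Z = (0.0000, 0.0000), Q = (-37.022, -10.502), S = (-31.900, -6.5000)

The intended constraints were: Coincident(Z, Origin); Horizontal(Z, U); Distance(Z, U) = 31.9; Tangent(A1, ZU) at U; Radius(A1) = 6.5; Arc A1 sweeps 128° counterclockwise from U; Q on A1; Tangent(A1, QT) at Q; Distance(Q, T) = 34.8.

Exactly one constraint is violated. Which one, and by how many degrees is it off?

Tangent(A1, QT) at Q — off by 6.60°.

Z = (0.00, 0.00) ✓; Z.y = 0.00, U.y = 0.00 ✓; |ZU| = 31.90 ✓; ∠(SU, UZ) = 90.00° ✓; |SU| = 6.500 ✓; bearing(S→Q) − bearing(S→U) = 128.0° ✓; |SQ| = 6.500 ✓; ∠(SQ, QT) = 83.40° ✗; |QT| = 34.80 ✓.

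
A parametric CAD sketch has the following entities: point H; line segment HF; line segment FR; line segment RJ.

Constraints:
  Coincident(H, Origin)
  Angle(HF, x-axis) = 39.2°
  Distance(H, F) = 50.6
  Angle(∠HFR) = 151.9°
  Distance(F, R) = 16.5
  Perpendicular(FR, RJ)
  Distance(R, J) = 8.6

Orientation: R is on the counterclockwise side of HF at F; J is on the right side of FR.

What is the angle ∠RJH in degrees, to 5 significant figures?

62.053°

H is at the origin; HF runs at 39.2° with length 50.6, so F = 50.6·(cos 39.2°, sin 39.2°) = (39.212, 31.981). ∠HFR = 151.9°, so FR runs at 39.2° + (180° − 151.9°) = 67.300° from the x-axis; with |FR| = 16.5, R = F + 16.5·(cos 67.300°, sin 67.300°) = (45.580, 47.203). The perpendicularity gives RJ at right angles to FR; with |RJ| = 8.6 on the right of FR, J = R + 8.6·(0.92254, -0.38591) = (53.513, 43.884). Then cos ∠RJH = JR·JH / (|JR||JH|), giving 62.053°.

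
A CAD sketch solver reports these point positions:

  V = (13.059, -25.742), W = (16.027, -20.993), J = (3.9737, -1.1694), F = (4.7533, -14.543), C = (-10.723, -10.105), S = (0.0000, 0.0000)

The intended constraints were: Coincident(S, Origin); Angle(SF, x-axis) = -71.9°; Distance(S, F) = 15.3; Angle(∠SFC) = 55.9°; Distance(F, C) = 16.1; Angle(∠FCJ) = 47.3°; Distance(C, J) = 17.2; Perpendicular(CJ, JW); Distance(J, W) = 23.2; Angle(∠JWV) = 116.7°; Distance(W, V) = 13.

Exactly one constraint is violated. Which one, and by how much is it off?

Distance(W, V) = 13 — off by 7.40.

S = (0.00, 0.00) ✓; SF at -71.90° ✓; |SF| = 15.30 ✓; ∠SFC = 55.90° ✓; |FC| = 16.10 ✓; ∠FCJ = 47.30° ✓; |CJ| = 17.20 ✓; ∠(CJ, JW) = 90.00° ✓; |JW| = 23.20 ✓; ∠JWV = 116.7° ✓; |WV| = 5.600 ✗.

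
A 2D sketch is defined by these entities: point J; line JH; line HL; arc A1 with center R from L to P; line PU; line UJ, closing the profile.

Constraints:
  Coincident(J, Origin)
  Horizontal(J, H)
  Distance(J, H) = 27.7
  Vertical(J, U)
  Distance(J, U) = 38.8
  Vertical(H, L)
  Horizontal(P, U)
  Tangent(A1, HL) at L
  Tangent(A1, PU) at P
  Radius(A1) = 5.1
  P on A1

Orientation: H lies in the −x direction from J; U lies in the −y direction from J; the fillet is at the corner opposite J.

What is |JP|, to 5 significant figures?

44.902

J is at the origin; J and H share the same y with |JH| = 27.7 and H on the −x side, so H = (-27.700, 0.0000). JU is vertical with |JU| = 38.8 and U on the −y side, so U = (0.0000, -38.800). The virtual corner opposite J is at (-27.700, -38.800). Since A1 is tangent to HL there, RL ⟂ HL and tangency of A1 to PU means the radius RP is perpendicular to PU, with radius 5.1, so the center R sits 5.1 in from both sides at R = (-22.600, -33.700). That places the tangent points at L = (-27.700, -33.700) on HL and P = (-22.600, -38.800) on PU. Then |JP| = |P − J| = 44.902.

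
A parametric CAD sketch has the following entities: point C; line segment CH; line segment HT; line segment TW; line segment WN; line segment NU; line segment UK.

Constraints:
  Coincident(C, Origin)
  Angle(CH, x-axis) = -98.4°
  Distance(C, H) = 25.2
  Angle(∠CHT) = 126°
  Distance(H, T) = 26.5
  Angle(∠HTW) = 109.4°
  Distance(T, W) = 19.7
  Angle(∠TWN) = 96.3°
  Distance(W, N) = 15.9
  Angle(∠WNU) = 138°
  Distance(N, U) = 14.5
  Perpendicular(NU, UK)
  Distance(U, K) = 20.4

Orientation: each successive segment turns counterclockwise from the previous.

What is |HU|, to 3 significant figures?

21.9

∠TWN = 96.3° gives WN at 110° from the x-axis; with |WN| = 15.9, N = (27.5, -19.8). ∠WNU = 138.0° gives NU at 152° from the x-axis; with |NU| = 14.5, U = (14.7, -13.0). Then |HU| = |U − H| = 21.9.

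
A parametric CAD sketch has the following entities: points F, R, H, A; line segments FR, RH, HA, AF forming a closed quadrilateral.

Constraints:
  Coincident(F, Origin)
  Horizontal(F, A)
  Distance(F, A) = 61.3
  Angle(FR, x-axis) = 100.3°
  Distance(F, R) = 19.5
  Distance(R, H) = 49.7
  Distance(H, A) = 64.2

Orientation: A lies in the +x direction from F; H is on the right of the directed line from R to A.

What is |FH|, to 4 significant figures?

30.21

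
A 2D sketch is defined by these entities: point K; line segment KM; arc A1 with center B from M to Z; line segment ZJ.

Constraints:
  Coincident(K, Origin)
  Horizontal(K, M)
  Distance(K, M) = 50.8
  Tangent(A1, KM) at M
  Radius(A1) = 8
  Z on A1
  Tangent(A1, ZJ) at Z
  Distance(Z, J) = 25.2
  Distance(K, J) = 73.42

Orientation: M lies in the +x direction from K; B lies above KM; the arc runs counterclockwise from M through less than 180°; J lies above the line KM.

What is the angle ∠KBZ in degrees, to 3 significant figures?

149°

K is at the origin; KM is horizontal with |KM| = 50.8 and M on the +x side, so M = (50.8, 0.00). Tangency of A1 to KM means the radius BM is perpendicular to KM, so B = M + (0, 8) = (50.8, 8.00). Since BZ ⟂ ZJ (tangency), |BJ| = √(8.0² + 25.2²) = 26.4 regardless of where Z sits on A1. So J lies on both circle(K, 73.42) and circle(B, 26.4); the above-KM intersection is J = (67.8, 28.3). Z is the foot of the tangent from J: Z = (58.2, 4.97).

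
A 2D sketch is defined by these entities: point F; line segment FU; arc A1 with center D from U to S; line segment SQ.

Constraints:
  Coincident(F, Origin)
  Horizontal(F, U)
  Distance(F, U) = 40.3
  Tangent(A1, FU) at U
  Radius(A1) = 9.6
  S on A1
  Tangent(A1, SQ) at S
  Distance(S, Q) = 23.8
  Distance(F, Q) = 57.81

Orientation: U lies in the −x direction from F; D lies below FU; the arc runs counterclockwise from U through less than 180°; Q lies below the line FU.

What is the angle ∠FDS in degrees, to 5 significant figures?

174.91°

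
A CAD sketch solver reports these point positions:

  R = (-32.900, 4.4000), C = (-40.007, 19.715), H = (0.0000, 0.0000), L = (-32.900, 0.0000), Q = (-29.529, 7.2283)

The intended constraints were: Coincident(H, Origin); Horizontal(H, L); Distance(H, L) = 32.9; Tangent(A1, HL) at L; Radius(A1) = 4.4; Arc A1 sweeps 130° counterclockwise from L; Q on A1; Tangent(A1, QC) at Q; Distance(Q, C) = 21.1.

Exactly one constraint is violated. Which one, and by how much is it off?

Distance(Q, C) = 21.1 — off by 4.80.

H = (0.00, 0.00) ✓; H.y = 0.00, L.y = 0.00 ✓; |HL| = 32.90 ✓; ∠(RL, LH) = 90.00° ✓; |RL| = 4.400 ✓; bearing(R→Q) − bearing(R→L) = 130.0° ✓; |RQ| = 4.400 ✓; ∠(RQ, QC) = 90.00° ✓; |QC| = 16.30 ✗.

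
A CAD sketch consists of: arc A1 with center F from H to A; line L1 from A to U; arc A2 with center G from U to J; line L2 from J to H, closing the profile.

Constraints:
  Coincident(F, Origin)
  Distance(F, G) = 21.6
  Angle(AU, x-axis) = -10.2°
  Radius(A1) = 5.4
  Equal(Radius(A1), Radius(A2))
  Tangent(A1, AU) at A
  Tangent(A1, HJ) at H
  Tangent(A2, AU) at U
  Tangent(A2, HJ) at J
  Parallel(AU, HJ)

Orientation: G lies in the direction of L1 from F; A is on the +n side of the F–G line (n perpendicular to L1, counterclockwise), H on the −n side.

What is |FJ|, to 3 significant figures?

22.3

Tangency of A1 to both parallel lines with radius 5.4 puts A and H at F ± 5.4·n: A = (0.956, 5.31), H = (-0.956, -5.31). Equal radii place U and J the same way about G: U = G + 5.4·n = (22.2, 1.49), J = G − 5.4·n = (20.3, -9.14). Then |FJ| = |J − F| = 22.3.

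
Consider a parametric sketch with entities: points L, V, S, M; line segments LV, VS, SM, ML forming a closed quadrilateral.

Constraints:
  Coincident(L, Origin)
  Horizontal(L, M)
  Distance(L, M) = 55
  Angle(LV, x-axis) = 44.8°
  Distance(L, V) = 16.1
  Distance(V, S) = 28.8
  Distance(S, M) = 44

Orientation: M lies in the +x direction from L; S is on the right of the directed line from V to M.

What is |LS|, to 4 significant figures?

22.59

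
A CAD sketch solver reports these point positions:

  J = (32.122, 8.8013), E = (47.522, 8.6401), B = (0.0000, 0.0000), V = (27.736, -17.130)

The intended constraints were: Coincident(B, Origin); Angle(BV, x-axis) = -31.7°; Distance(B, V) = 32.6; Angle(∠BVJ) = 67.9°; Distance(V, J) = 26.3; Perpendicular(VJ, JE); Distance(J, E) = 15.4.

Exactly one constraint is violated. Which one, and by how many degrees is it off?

Perpendicular(VJ, JE) — off by 9.00°.

B = (0.00, 0.00) ✓; BV at -31.70° ✓; |BV| = 32.60 ✓; ∠BVJ = 67.90° ✓; |VJ| = 26.30 ✓; ∠(VJ, JE) = 81.00° ✗; |JE| = 15.40 ✓.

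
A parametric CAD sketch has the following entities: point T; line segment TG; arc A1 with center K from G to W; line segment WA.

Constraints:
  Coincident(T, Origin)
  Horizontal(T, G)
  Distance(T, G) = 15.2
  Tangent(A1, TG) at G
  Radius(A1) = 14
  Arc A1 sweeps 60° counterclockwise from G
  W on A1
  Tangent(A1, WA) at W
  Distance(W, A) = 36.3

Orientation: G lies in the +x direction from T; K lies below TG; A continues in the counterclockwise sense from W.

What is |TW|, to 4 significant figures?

7.646

T is at the origin; T and G share the same y with |TG| = 15.2 and G on the +x side, so G = (15.20, 0.000). A1 meets TG tangentially, so KG is at right angles to TG, so K = G + (0, -14) = (15.20, -14.00). On A1, G sits at bearing 90° from K; a 60° counterclockwise sweep puts W at bearing 150°, so W = K + 14.0·(cos 150°, sin 150°) = (3.076, -7.000). Then |TW| = |W − T| = 7.646.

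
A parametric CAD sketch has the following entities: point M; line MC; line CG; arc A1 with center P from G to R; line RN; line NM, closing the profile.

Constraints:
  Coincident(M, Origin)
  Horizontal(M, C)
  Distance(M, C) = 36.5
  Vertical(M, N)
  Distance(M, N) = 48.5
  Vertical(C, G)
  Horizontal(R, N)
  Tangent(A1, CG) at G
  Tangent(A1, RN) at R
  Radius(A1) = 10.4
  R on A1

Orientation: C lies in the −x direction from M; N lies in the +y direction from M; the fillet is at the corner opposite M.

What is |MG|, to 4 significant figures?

52.76

M is at the origin; M and C share the same y with |MC| = 36.5 and C on the −x side, so C = (-36.50, 0.000). M and N share the same x with |MN| = 48.5 and N on the +y side, so N = (0.000, 48.50). The virtual corner opposite M is at (-36.50, 48.50). Tangency of A1 to CG means the radius PG is perpendicular to CG and A1 meets RN tangentially, so PR is at right angles to RN, with radius 10.4, so the center P sits 10.4 in from both sides at P = (-26.10, 38.10). That places the tangent points at G = (-36.50, 38.10) on CG and R = (-26.10, 48.50) on RN. Then |MG| = |G − M| = 52.76.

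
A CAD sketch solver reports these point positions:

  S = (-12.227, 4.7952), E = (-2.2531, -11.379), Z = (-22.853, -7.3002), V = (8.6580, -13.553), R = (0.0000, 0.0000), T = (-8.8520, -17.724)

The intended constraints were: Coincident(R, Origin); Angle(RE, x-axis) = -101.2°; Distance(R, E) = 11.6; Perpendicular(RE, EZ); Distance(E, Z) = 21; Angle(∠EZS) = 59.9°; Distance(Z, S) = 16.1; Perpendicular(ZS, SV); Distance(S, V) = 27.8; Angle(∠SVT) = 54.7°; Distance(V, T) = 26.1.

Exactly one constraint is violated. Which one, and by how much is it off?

Distance(V, T) = 26.1 — off by 8.10.

R = (0.00, 0.00) ✓; RE at -101.2° ✓; |RE| = 11.60 ✓; ∠(RE, EZ) = 90.00° ✓; |EZ| = 21.00 ✓; ∠EZS = 59.90° ✓; |ZS| = 16.10 ✓; ∠(ZS, SV) = 90.00° ✓; |SV| = 27.80 ✓; ∠SVT = 54.70° ✓; |VT| = 18.00 ✗.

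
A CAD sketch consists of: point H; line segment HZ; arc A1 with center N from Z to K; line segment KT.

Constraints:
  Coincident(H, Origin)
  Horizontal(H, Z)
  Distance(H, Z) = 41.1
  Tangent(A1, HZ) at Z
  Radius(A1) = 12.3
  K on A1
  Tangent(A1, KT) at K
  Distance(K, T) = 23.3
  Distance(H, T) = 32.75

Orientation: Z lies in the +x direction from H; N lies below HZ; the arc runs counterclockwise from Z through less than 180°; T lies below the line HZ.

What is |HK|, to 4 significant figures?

31.01

H is at the origin; H and Z share the same y with |HZ| = 41.1 and Z on the +x side, so Z = (41.10, 0.000). Tangency of A1 to HZ means the radius NZ is perpendicular to HZ, so N = Z + (0, -12.3) = (41.10, -12.30). Since NK ⟂ KT (tangency), |NT| = √(12.3² + 23.3²) = 26.35 regardless of where K sits on A1. So T lies on both circle(H, 32.75) and circle(N, 26.35); the below-HZ intersection is T = (19.01, -26.67). K is the foot of the tangent from T: K = (30.36, -6.312).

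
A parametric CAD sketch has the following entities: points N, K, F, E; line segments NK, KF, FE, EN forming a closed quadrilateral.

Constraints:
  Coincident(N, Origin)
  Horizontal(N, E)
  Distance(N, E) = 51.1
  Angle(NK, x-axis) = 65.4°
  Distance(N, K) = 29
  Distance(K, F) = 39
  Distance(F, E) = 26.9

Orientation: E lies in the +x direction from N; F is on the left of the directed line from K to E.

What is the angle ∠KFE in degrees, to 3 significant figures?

89.3°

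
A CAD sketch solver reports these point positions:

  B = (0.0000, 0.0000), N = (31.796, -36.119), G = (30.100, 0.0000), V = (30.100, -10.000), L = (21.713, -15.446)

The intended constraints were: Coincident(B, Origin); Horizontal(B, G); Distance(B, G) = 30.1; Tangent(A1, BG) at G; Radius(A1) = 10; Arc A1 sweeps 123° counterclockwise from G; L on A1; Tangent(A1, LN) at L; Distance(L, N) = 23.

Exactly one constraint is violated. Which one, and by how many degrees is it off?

Tangent(A1, LN) at L — off by 7.00°.

B = (0.00, 0.00) ✓; B.y = 0.00, G.y = 0.00 ✓; |BG| = 30.10 ✓; ∠(VG, GB) = 90.00° ✓; |VG| = 10.00 ✓; bearing(V→L) − bearing(V→G) = 123.0° ✓; |VL| = 10.00 ✓; ∠(VL, LN) = 97.00° ✗; |LN| = 23.00 ✓.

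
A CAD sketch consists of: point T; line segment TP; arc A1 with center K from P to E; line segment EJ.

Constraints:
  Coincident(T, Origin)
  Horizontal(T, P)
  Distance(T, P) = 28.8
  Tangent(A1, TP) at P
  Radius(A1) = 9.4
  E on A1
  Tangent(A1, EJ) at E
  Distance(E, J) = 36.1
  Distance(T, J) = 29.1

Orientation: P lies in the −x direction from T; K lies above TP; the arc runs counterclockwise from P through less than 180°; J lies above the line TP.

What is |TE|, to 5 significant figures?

22.205

T is at the origin; TP is horizontal with |TP| = 28.8 and P on the −x side, so P = (-28.800, 0.0000). Since A1 is tangent to TP there, KP ⟂ TP, so K = P + (0, 9.4) = (-28.800, 9.4000). Since KE ⟂ EJ (tangency), |KJ| = √(9.4² + 36.1²) = 37.304 regardless of where E sits on A1. So J lies on both circle(T, 29.1) and circle(K, 37.304); the above-TP intersection is J = (2.9719, 28.948). E is the foot of the tangent from J: E = (-22.016, 2.8935).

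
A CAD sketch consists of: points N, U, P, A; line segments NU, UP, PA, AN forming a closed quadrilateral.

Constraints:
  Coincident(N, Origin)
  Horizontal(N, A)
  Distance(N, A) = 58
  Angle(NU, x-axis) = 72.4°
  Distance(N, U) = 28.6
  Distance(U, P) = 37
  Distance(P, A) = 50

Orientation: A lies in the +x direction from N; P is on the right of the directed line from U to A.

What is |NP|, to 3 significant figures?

13.2

Checks: |UP| = 37.00 ✓; |PA| = 50.00 ✓.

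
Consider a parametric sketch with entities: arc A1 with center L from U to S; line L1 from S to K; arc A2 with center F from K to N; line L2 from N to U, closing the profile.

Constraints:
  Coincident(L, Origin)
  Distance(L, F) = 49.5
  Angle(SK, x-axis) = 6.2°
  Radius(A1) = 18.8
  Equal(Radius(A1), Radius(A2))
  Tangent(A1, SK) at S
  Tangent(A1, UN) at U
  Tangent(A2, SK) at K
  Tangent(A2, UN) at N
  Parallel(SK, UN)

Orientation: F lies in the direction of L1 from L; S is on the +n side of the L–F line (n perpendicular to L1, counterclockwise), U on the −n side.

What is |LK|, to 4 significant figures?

52.95

Tangency of A1 to both parallel lines with radius 18.8 puts S and U at L ± 18.8·n: S = (-2.030, 18.69), U = (2.030, -18.69). Equal radii place K and N the same way about F: K = F + 18.8·n = (47.18, 24.04), N = F − 18.8·n = (51.24, -13.34). Then |LK| = |K − L| = 52.95.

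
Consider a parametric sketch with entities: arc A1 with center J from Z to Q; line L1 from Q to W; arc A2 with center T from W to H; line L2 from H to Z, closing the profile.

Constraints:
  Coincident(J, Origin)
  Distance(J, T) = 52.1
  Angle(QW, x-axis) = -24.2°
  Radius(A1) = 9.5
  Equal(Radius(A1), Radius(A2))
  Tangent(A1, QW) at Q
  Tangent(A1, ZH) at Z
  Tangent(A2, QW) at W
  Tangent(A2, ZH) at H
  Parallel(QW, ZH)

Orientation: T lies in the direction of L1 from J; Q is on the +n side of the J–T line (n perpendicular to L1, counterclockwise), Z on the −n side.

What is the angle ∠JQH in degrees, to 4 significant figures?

69.96°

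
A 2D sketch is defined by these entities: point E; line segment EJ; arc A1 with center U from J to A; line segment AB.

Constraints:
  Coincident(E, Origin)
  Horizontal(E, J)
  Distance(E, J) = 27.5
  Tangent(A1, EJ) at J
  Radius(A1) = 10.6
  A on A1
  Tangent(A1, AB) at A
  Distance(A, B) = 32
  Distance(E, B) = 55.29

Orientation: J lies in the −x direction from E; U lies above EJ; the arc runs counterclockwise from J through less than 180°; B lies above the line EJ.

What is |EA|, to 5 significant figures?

24.121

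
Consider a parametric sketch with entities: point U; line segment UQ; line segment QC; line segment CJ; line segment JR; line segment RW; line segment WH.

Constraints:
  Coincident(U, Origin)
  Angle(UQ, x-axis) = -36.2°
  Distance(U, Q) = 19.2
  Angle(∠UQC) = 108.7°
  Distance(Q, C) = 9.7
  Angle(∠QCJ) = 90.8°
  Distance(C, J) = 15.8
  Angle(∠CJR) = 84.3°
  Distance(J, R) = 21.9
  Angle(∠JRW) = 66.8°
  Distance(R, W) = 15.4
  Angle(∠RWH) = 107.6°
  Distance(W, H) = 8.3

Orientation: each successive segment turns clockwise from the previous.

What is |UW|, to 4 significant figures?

17.91

∠CJR = 84.3° gives JR at 67.60° from the x-axis; with |JR| = 21.9, R = (5.789, 4.197). ∠JRW = 66.8° gives RW at -45.60° from the x-axis; with |RW| = 15.4, W = (16.56, -6.806). Then |UW| = |W − U| = 17.91.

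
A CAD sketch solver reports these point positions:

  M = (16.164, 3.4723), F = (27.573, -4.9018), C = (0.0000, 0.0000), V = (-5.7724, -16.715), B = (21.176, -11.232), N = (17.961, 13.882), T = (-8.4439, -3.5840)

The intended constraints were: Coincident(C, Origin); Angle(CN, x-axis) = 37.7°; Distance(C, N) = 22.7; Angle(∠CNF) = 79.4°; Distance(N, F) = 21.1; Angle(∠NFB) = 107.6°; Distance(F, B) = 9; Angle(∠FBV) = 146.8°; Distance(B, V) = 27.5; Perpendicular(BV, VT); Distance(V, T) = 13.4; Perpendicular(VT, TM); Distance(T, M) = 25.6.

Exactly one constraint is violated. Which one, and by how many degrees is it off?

Perpendicular(VT, TM) — off by 4.50°.

C = (0.00, 0.00) ✓; CN at 37.70° ✓; |CN| = 22.70 ✓; ∠CNF = 79.40° ✓; |NF| = 21.10 ✓; ∠NFB = 107.6° ✓; |FB| = 9.000 ✓; ∠FBV = 146.8° ✓; |BV| = 27.50 ✓; ∠(BV, VT) = 90.00° ✓; |VT| = 13.40 ✓; ∠(VT, TM) = 85.50° ✗; |TM| = 25.60 ✓.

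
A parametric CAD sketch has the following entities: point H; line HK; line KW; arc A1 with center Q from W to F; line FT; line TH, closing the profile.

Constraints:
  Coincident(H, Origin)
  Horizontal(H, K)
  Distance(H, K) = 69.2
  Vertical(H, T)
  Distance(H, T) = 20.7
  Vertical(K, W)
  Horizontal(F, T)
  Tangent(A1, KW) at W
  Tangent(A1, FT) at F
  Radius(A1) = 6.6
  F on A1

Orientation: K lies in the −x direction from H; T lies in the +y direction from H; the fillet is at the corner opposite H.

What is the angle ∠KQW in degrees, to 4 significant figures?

64.92°

The virtual corner opposite H is at (-69.20, 20.70). A1 meets KW tangentially, so QW is at right angles to KW and A1 meets FT tangentially, so QF is at right angles to FT, with radius 6.6, so the center Q sits 6.6 in from both sides at Q = (-62.60, 14.10). That places the tangent points at W = (-69.20, 14.10) on KW and F = (-62.60, 20.70) on FT. Then cos ∠KQW = QK·QW / (|QK||QW|), giving 64.92°.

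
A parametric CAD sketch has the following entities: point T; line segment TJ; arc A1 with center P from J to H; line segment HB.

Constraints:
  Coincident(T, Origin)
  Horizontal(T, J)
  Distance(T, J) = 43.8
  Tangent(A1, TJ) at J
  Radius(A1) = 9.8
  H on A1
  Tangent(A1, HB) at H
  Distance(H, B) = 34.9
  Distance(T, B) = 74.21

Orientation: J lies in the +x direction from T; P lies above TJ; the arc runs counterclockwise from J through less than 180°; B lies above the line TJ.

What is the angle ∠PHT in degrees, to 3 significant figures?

21.7°

Checks: T.y = 0.00, J.y = 0.00 ✓; |PH| = 9.800 ✓; ∠(PH, HB) = 90.00° ✓; |HB| = 34.90 ✓; |TB| = 74.21 ✓.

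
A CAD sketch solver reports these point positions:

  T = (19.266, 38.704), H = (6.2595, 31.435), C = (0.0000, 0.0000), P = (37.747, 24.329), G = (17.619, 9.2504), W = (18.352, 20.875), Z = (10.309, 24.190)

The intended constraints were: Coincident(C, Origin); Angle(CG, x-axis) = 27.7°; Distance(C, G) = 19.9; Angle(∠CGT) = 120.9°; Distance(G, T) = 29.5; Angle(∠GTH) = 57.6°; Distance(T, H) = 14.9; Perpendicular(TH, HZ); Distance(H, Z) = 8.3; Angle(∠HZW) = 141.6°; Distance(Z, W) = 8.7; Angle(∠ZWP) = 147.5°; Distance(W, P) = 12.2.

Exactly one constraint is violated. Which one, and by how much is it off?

Distance(W, P) = 12.2 — off by 7.50.

C = (0.00, 0.00) ✓; CG at 27.70° ✓; |CG| = 19.90 ✓; ∠CGT = 120.9° ✓; |GT| = 29.50 ✓; ∠GTH = 57.60° ✓; |TH| = 14.90 ✓; ∠(TH, HZ) = 90.00° ✓; |HZ| = 8.300 ✓; ∠HZW = 141.6° ✓; |ZW| = 8.699 ✓; ∠ZWP = 147.5° ✓; |WP| = 19.70 ✗.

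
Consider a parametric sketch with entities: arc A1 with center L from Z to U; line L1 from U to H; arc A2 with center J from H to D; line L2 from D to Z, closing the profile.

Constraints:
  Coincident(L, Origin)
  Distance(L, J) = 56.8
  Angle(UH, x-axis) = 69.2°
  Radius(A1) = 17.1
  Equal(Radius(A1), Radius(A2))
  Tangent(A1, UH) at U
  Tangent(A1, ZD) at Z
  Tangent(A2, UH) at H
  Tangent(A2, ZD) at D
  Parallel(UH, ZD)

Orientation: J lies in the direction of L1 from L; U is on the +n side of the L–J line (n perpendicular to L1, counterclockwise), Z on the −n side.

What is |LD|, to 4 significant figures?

59.32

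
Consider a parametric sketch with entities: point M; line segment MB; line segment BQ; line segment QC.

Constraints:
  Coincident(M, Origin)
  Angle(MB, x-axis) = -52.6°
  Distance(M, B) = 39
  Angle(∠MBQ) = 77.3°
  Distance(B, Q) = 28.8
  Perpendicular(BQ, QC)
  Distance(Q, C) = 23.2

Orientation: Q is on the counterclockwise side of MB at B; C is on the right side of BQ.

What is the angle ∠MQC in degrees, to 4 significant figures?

152.0°

∠MBQ = 77.3°, so BQ runs at -52.6° + (180° − 77.3°) = 50.10° from the x-axis; with |BQ| = 28.8, Q = B + 28.8·(cos 50.10°, sin 50.10°) = (42.16, -8.888). The perpendicularity gives QC at right angles to BQ; with |QC| = 23.2 on the right of BQ, C = Q + 23.2·(0.7672, -0.6414) = (59.96, -23.77). Then cos ∠MQC = QM·QC / (|QM||QC|), giving 152.0°.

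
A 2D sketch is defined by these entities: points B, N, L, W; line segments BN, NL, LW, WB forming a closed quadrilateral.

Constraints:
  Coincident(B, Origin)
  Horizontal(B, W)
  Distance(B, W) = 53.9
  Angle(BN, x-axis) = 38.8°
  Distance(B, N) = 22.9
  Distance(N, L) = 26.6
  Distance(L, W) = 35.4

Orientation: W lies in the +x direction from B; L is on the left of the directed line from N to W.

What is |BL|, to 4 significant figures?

49.49

Checks: |NL| = 26.60 ✓; |LW| = 35.40 ✓.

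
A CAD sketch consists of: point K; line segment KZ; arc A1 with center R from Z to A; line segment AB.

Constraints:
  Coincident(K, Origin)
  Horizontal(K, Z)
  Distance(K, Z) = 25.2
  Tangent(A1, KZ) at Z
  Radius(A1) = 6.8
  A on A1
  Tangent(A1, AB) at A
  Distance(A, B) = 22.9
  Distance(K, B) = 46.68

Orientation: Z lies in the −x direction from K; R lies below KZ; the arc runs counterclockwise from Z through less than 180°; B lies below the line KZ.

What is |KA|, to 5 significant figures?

32.097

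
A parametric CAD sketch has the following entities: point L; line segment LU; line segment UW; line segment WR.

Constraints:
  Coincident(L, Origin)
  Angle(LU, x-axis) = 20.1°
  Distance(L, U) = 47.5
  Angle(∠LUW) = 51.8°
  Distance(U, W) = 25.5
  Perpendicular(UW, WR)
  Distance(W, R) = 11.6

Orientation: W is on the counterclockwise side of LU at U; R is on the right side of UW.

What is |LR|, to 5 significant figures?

49.081

∠LUW = 51.8°, so UW runs at 20.1° + (180° − 51.8°) = 148.30° from the x-axis; with |UW| = 25.5, W = U + 25.5·(cos 148.30°, sin 148.30°) = (22.911, 29.723). The perpendicularity gives WR at right angles to UW; with |WR| = 11.6 on the right of UW, R = W + 11.6·(0.52547, 0.85081) = (29.007, 39.593). Then |LR| = |R − L| = 49.081.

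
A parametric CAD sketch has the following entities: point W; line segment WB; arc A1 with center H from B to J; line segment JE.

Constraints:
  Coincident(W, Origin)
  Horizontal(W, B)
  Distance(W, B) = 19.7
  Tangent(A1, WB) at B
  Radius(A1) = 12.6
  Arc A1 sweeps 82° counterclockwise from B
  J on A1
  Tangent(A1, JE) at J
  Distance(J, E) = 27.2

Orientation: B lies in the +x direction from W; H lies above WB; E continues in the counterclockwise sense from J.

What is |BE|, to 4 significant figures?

41.13

W is at the origin; W and B share the same y with |WB| = 19.7 and B on the +x side, so B = (19.70, 0.000). The tangent condition forces HB to be normal to WB, so H = B + (0, 12.6) = (19.70, 12.60). On A1, B sits at bearing -90° from H; an 82° counterclockwise sweep puts J at bearing -8°, so J = H + 12.6·(cos -8°, sin -8°) = (32.18, 10.85). A1 meets JE tangentially, so HJ is at right angles to JE, so JE runs along (−sin -8°, cos -8°); with |JE| = 27.2, E = (35.96, 37.78). Then |BE| = |E − B| = 41.13.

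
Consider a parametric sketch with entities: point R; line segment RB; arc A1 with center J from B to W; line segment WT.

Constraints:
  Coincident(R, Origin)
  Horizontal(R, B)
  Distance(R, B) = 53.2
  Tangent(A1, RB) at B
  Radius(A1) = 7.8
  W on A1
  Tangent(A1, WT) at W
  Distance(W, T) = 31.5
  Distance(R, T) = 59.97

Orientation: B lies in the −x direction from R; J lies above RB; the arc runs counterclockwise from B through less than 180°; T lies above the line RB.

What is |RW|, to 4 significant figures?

46.06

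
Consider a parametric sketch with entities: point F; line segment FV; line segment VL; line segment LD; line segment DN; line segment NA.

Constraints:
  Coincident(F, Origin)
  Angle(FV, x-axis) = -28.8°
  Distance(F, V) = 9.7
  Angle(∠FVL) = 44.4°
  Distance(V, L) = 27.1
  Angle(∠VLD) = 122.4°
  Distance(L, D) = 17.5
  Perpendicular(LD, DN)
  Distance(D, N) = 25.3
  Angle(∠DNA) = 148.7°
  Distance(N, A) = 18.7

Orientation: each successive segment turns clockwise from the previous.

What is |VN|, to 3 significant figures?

32.1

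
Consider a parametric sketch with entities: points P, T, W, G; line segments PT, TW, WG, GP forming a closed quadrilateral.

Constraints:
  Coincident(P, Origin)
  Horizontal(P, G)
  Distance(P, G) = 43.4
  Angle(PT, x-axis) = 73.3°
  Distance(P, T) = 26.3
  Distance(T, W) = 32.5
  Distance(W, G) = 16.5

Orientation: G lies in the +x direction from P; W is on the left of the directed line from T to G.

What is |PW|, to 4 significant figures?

41.78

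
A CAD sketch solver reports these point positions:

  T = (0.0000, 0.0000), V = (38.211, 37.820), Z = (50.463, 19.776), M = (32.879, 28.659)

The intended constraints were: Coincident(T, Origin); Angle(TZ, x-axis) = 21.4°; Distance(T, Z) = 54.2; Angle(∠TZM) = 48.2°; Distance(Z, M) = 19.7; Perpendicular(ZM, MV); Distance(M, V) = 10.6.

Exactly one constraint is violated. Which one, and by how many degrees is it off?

Perpendicular(ZM, MV) — off by 3.40°.

T = (0.00, 0.00) ✓; TZ at 21.40° ✓; |TZ| = 54.20 ✓; ∠TZM = 48.20° ✓; |ZM| = 19.70 ✓; ∠(ZM, MV) = 93.40° ✗; |MV| = 10.60 ✓.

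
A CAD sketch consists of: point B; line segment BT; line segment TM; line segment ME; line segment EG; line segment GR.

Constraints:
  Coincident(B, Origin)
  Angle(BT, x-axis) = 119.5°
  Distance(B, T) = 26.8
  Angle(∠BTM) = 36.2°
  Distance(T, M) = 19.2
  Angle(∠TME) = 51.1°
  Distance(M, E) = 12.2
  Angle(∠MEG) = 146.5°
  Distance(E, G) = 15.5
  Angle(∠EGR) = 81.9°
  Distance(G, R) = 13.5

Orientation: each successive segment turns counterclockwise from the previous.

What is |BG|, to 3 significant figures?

24.9

B is at the origin; BT runs at 119.5° with length 26.8, so T = (-13.2, 23.3). ∠BTM = 36.2° gives TM at -96.7° from the x-axis; with |TM| = 19.2, M = (-15.4, 4.26). ∠TME = 51.1° gives ME at 32.2° from the x-axis; with |ME| = 12.2, E = (-5.11, 10.8). ∠MEG = 146.5° gives EG at 65.7° from the x-axis; with |EG| = 15.5, G = (1.26, 24.9). Then |BG| = |G − B| = 24.9.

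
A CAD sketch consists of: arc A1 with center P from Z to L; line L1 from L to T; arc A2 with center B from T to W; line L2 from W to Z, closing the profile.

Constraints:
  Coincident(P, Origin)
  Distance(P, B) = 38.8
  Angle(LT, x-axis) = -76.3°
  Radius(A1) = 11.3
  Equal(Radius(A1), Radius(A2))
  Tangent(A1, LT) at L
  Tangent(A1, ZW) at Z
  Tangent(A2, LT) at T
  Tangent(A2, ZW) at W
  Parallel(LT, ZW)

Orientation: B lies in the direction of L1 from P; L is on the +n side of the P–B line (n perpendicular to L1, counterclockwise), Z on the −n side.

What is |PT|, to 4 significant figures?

40.41

Tangency of A1 to both parallel lines with radius 11.3 puts L and Z at P ± 11.3·n: L = (10.98, 2.676), Z = (-10.98, -2.676). Equal radii place T and W the same way about B: T = B + 11.3·n = (20.17, -35.02), W = B − 11.3·n = (-1.789, -40.37). Then |PT| = |T − P| = 40.41.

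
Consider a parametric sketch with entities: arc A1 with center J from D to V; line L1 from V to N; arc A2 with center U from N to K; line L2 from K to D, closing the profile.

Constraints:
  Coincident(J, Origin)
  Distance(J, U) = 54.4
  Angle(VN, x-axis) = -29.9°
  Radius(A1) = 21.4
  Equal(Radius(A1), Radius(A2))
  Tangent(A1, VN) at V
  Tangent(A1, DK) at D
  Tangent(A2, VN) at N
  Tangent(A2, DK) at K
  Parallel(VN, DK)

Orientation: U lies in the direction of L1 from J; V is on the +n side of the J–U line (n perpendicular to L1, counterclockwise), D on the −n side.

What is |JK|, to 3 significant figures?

58.5

The slot axis is L1's direction at -29.9°, so u = (cos -29.9°, sin -29.9°) = (0.867, -0.498) and n = (−sin -29.9°, cos -29.9°) = (0.498, 0.867). J is at the origin and U lies 54.4 along u from J, so U = 54.4·u = (47.2, -27.1). Tangency of A1 to both parallel lines with radius 21.4 puts V and D at J ± 21.4·n: V = (10.7, 18.6), D = (-10.7, -18.6). Equal radii place N and K the same way about U: N = U + 21.4·n = (57.8, -8.57), K = U − 21.4·n = (36.5, -45.7). Then |JK| = |K − J| = 58.5.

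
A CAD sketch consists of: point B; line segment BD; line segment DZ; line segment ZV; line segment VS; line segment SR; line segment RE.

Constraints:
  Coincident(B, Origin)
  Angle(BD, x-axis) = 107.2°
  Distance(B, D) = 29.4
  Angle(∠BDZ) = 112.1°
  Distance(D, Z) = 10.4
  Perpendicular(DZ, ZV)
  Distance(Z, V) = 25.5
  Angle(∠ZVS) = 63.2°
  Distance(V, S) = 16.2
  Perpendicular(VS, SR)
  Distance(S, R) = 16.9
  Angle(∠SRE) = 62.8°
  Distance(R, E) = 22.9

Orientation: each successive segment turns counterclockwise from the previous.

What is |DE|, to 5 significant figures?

27.529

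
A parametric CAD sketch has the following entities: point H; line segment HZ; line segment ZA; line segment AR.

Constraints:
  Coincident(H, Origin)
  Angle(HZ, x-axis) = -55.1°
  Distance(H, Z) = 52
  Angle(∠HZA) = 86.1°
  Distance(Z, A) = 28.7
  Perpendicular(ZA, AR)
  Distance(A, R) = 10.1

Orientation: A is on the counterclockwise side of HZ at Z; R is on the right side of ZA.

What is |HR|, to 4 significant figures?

66.89

∠HZA = 86.1°, so ZA runs at -55.1° + (180° − 86.1°) = 38.80° from the x-axis; with |ZA| = 28.7, A = Z + 28.7·(cos 38.80°, sin 38.80°) = (52.12, -24.66). The perpendicularity gives AR at right angles to ZA; with |AR| = 10.1 on the right of ZA, R = A + 10.1·(0.6266, -0.7793) = (58.45, -32.54). Then |HR| = |R − H| = 66.89.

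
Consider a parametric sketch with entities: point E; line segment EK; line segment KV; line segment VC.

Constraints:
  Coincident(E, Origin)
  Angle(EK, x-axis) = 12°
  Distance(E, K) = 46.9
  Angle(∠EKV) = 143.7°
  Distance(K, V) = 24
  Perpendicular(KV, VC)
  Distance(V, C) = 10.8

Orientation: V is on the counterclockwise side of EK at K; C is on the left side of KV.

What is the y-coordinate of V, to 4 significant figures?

27.67

E is at the origin; EK runs at 12.0° with length 46.9, so K = 46.9·(cos 12.0°, sin 12.0°) = (45.88, 9.751). ∠EKV = 143.7°, so KV runs at 12.0° + (180° − 143.7°) = 48.30° from the x-axis; with |KV| = 24.0, V = K + 24.0·(cos 48.30°, sin 48.30°) = (61.84, 27.67). So V.y = 27.67.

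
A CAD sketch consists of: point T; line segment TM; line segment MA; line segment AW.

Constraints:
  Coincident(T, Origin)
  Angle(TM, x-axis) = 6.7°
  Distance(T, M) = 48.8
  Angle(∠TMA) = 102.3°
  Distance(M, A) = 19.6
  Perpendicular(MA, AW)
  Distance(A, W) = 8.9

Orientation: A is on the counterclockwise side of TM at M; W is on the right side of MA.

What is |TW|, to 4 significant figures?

64.04

T is at the origin; TM runs at 6.7° with length 48.8, so M = 48.8·(cos 6.7°, sin 6.7°) = (48.47, 5.694). ∠TMA = 102.3°, so MA runs at 6.7° + (180° − 102.3°) = 84.40° from the x-axis; with |MA| = 19.6, A = M + 19.6·(cos 84.40°, sin 84.40°) = (50.38, 25.20). MA is perpendicular to AW; with |AW| = 8.9 on the right of MA, W = A + 8.9·(0.9952, -0.09758) = (59.24, 24.33). Then |TW| = |W − T| = 64.04.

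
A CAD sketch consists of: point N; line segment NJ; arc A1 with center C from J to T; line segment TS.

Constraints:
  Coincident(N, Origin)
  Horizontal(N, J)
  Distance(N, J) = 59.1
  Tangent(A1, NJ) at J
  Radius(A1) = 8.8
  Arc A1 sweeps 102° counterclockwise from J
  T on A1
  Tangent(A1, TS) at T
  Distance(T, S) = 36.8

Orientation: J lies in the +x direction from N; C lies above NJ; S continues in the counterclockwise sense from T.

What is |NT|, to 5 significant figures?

68.537

N is at the origin; N and J share the same y with |NJ| = 59.1 and J on the +x side, so J = (59.100, 0.0000). The tangent condition forces CJ to be normal to NJ, so C = J + (0, 8.8) = (59.100, 8.8000). On A1, J sits at bearing -90° from C; a 102° counterclockwise sweep puts T at bearing 12°, so T = C + 8.8·(cos 12°, sin 12°) = (67.708, 10.630). Then |NT| = |T − N| = 68.537.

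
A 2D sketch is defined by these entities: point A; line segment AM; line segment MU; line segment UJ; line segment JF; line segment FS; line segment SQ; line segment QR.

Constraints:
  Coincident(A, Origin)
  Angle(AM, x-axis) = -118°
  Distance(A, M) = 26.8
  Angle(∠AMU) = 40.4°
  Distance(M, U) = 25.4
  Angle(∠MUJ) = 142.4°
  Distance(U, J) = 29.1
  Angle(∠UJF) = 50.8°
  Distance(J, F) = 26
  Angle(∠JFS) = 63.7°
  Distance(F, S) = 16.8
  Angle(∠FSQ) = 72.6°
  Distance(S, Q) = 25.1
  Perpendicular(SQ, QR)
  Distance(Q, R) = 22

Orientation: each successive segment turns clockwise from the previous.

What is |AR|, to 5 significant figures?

27.532

∠FSQ = 72.6° gives SQ at 71.900° from the x-axis; with |SQ| = 25.1, Q = (-3.4125, 28.090). SQ ⟂ QR, so QR runs at -18.100°; with |QR| = 22.0, R = (17.499, 21.256). Then |AR| = |R − A| = 27.532.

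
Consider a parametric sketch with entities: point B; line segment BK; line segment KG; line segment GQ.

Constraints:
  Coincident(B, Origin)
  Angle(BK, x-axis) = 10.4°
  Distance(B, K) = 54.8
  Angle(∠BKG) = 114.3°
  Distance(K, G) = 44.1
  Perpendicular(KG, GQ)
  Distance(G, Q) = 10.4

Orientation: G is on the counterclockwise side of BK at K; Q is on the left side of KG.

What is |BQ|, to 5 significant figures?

77.499

∠BKG = 114.3°, so KG runs at 10.4° + (180° − 114.3°) = 76.100° from the x-axis; with |KG| = 44.1, G = K + 44.1·(cos 76.100°, sin 76.100°) = (64.494, 52.701). KG ⟂ GQ; with |GQ| = 10.4 on the left of KG, Q = G + 10.4·(-0.97072, 0.24023) = (54.398, 55.199). Then |BQ| = |Q − B| = 77.499.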